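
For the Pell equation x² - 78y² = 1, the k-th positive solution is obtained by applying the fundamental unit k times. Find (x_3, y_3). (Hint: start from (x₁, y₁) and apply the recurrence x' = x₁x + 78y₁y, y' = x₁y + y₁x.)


Step 1: Find the fundamental solution (x₁, y₁) of x² - 78y² = 1.
  Expand √78 as a continued fraction. a₀ = ⌊√78⌋ = 8; iterate m_{k+1} = d_k·a_k − m_k, d_{k+1} = (78 − m_{k+1}²)/d_k, a_{k+1} = ⌊(a₀ + m_{k+1})/d_{k+1}⌋ (starting m₀ = 0, d₀ = 1), with convergents p_k = a_k·p_{k-1} + p_{k-2}, q_k = a_k·q_{k-1} + q_{k-2} (p₋₁ = 1, q₋₁ = 0):
  k = 0: a₀ = 8; p₀/q₀ = 8/1; p₀² − 78·q₀² = 64 − 78 = -14.
  k = 1: m = 8, d = 14, a = ⌊(8 + 8)/14⌋ = 1; p/q = (1·8 + 1)/(1·1 + 0) = 9/1; p² − 78·q² = 81 − 78 = 3.
  k = 2: m = 6, d = 3, a = ⌊(8 + 6)/3⌋ = 4; p/q = (4·9 + 8)/(4·1 + 1) = 44/5; p² − 78·q² = 1936 − 1950 = -14.
  k = 3: m = 6, d = 14, a = ⌊(8 + 6)/14⌋ = 1; p/q = (1·44 + 9)/(1·5 + 1) = 53/6; p² − 78·q² = 2809 − 2808 = 1.
  The first convergent with p² − 78·q² = 1 gives the fundamental solution (x₁, y₁) = (53, 6).
Step 2: Apply the recurrence (x_{n+1}, y_{n+1}) = (x₁x_n + 78y₁y_n, x₁y_n + y₁x_n) repeatedly.
  From (x_1, y_1) = (53, 6): x_2 = 53·53 + 78·6·6 = 5617; y_2 = 53·6 + 6·53 = 636.
  From (x_2, y_2) = (5617, 636): x_3 = 53·5617 + 78·6·636 = 595349; y_3 = 53·636 + 6·5617 = 67410.
Step 3: Verify x_3² - 78·y_3² = 354440431801 - 354440431800 = 1 (should be 1). ✓

(x_1, y_1) = (53, 6); (x_3, y_3) = (595349, 67410).


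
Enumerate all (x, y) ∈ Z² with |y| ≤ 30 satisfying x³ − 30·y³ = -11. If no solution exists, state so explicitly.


The equation is x³ - 30y³ = -11. For fixed y, x³ = 30·y³ − 11, so a solution requires the RHS to be a perfect cube.
Strategy: iterate y from -30 to 30, compute RHS = 30·y³ − 11, and check whether it is a (positive or negative) perfect cube.
Check small values of y:
  y = 0: RHS = -11 is not a perfect cube.
  y = 1: RHS = 19 is not a perfect cube.
  y = -1: RHS = -41 is not a perfect cube.
  y = 2: RHS = 229 is not a perfect cube.
  y = -2: RHS = -251 is not a perfect cube.
  y = 3: RHS = 799 is not a perfect cube.
  y = -3: RHS = -821 is not a perfect cube.
Continuing the search up to |y| = 30 finds no solutions either.
No (x, y) in the scanned range satisfies the equation.

No integer solutions with |y| ≤ 30.


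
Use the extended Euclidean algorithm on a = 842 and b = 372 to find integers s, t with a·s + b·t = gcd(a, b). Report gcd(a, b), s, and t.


Euclidean algorithm on (842, 372) — divide until remainder is 0:
  842 = 2 · 372 + 98
  372 = 3 · 98 + 78
  98 = 1 · 78 + 20
  78 = 3 · 20 + 18
  20 = 1 · 18 + 2
  18 = 9 · 2 + 0
gcd(842, 372) = 2.
Track Bezout coefficients alongside the remainders: start with r₀ = 842 = a·1 + b·0 (s = 1, t = 0) and r₁ = 372 = a·0 + b·1 (s = 0, t = 1); each new remainder r_{k+1} = r_{k-1} − q_k·r_k inherits s_{k+1} = s_{k-1} − q_k·s_k, t_{k+1} = t_{k-1} − q_k·t_k, so r_k = a·s_k + b·t_k at every step:
  q = 2: r = 98, s = 1 − 2·0 = 1, t = 0 − 2·1 = -2  (check: 842·1 + 372·(-2) = 98)
  q = 3: r = 78, s = 0 − 3·1 = -3, t = 1 − 3·(-2) = 7  (check: 842·(-3) + 372·7 = 78)
  q = 1: r = 20, s = 1 − 1·(-3) = 4, t = -2 − 1·7 = -9  (check: 842·4 + 372·(-9) = 20)
  q = 3: r = 18, s = -3 − 3·4 = -15, t = 7 − 3·(-9) = 34  (check: 842·(-15) + 372·34 = 18)
  q = 1: r = 2, s = 4 − 1·(-15) = 19, t = -9 − 1·34 = -43  (check: 842·19 + 372·(-43) = 2)
The row with r = 2 (the gcd) gives the Bezout coefficients s = 19, t = -43.
Result: 842 · (19) + 372 · (-43) = 2.

gcd(842, 372) = 2; s = 19, t = -43 (check: 842·19 + 372·(-43) = 2).


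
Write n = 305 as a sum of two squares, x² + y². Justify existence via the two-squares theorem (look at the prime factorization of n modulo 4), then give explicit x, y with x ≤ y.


Step 1: Factor n = 305 = 5 · 61.
Step 2: Check the mod-4 condition on each prime factor: 5 ≡ 1 (mod 4), exponent 1; 61 ≡ 1 (mod 4), exponent 1.
All primes ≡ 3 (mod 4) appear to even exponent (or don't appear), so by the two-squares theorem n IS expressible as a sum of two squares.
Step 3: Build a representation. Here n = 5 · 61 is a product of primes ≡ 1 (mod 4). Each prime p ≡ 1 (mod 4) is itself a sum of two squares; find a² by testing p − a² for a perfect square:
  5: 5 − 1² = 4 = 2² ⇒ 5 = 1² + 2².
  61: 61 − 1² = 60, 61 − 2² = 57, 61 − 3² = 52, 61 − 4² = 45, 61 − 5² = 36 = 6² ⇒ 61 = 5² + 6².
  Combine using the Brahmagupta–Fibonacci identity (a² + b²)(c² + d²) = (ac − bd)² + (ad + bc)² = (ac + bd)² + (ad − bc)²:
  5 · 61 = 305: from (1² + 2²)(5² + 6²), take (1·5 − 2·6, 1·6 + 2·5) = (5 − 12, 6 + 10) = (-7, 16); dropping signs (only squares matter) gives (7, 16); check 7² + 16² = 49 + 256 = 305 ✓.
Step 4: Order so x ≤ y and verify: 7² + 16² = 49 + 256 = 305 = n. ✓

n = 305 = 7² + 16² (one valid representation with x ≤ y).


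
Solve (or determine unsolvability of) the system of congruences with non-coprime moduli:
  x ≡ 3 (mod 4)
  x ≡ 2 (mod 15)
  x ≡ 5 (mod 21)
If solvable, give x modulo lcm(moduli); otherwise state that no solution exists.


Moduli 4, 15, 21 are not pairwise coprime, so CRT works modulo lcm(m_i) when all pairwise compatibility conditions hold.
Pairwise compatibility: gcd(m_i, m_j) must divide a_i - a_j for every pair.
Merge one congruence at a time:
  Start: x ≡ 3 (mod 4).
  Combine with x ≡ 2 (mod 15): gcd(4, 15) = 1; 2 - 3 = -1, which IS divisible by 1, so compatible.
    Write x = 3 + 4·t and substitute into x ≡ 2 (mod 15): 4·t ≡ 2 − 3 = -1 (mod 15).
    Reduce coefficients mod 15: 4·t ≡ 14 (mod 15).
    The inverse of 4 mod 15 is 4 (since 4·4 = 16 = 1·15 + 1), so t ≡ 4·14 = 56 ≡ 11 (mod 15).
    Then x = 3 + 4·11 = 47, valid modulo lcm(4, 15) = 60: x ≡ 47 (mod 60).
  Combine with x ≡ 5 (mod 21): gcd(60, 21) = 3; 5 - 47 = -42, which IS divisible by 3, so compatible.
    Write x = 47 + 60·t and substitute into x ≡ 5 (mod 21): 60·t ≡ 5 − 47 = -42 (mod 21).
    Divide the congruence (and modulus) by g = 3: 20·t ≡ -14 (mod 7).
    Reduce coefficients mod 7: 6·t ≡ 0 (mod 7).
    The inverse of 6 mod 7 is 6 (since 6·6 = 36 = 5·7 + 1), so t ≡ 6·0 = 0 ≡ 0 (mod 7).
    Then x = 47 + 60·0 = 47, valid modulo lcm(60, 21) = 420: x ≡ 47 (mod 420).
Verify: 47 mod 4 = 3, 47 mod 15 = 2, 47 mod 21 = 5.

x ≡ 47 (mod 420).


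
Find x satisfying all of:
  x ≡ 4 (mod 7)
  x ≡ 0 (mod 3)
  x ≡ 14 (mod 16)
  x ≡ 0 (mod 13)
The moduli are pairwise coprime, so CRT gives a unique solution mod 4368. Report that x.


Product of moduli M = 7 · 3 · 16 · 13 = 4368.
Merge one congruence at a time:
  Start: x ≡ 4 (mod 7).
  Combine with x ≡ 0 (mod 3); new modulus lcm = 21.
    Write x = 4 + 7·t and substitute into x ≡ 0 (mod 3): 7·t ≡ 0 − 4 = -4 (mod 3).
    Reduce coefficients mod 3: 1·t ≡ 2 (mod 3).
    So t ≡ 2 (mod 3).
    Then x = 4 + 7·2 = 18, valid modulo lcm(7, 3) = 21: x ≡ 18 (mod 21).
  Combine with x ≡ 14 (mod 16); new modulus lcm = 336.
    Write x = 18 + 21·t and substitute into x ≡ 14 (mod 16): 21·t ≡ 14 − 18 = -4 (mod 16).
    Reduce coefficients mod 16: 5·t ≡ 12 (mod 16).
    The inverse of 5 mod 16 is 13 (since 5·13 = 65 = 4·16 + 1), so t ≡ 13·12 = 156 ≡ 12 (mod 16).
    Then x = 18 + 21·12 = 270, valid modulo lcm(21, 16) = 336: x ≡ 270 (mod 336).
  Combine with x ≡ 0 (mod 13); new modulus lcm = 4368.
    Write x = 270 + 336·t and substitute into x ≡ 0 (mod 13): 336·t ≡ 0 − 270 = -270 (mod 13).
    Reduce coefficients mod 13: 11·t ≡ 3 (mod 13).
    The inverse of 11 mod 13 is 6 (since 11·6 = 66 = 5·13 + 1), so t ≡ 6·3 = 18 ≡ 5 (mod 13).
    Then x = 270 + 336·5 = 1950, valid modulo lcm(336, 13) = 4368: x ≡ 1950 (mod 4368).
Verify against each original: 1950 mod 7 = 4, 1950 mod 3 = 0, 1950 mod 16 = 14, 1950 mod 13 = 0.

x ≡ 1950 (mod 4368).


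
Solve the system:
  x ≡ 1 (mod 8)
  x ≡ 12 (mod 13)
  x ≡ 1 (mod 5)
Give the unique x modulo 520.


Moduli 8, 13, 5 are pairwise coprime; by CRT there is a unique solution modulo M = 8 · 13 · 5 = 520.
Solve pairwise, accumulating the modulus:
  Start with x ≡ 1 (mod 8).
  Combine with x ≡ 12 (mod 13): since gcd(8, 13) = 1, we get a unique residue mod 104.
    Write x = 1 + 8·t and substitute into x ≡ 12 (mod 13): 8·t ≡ 12 − 1 = 11 (mod 13).
    The inverse of 8 mod 13 is 5 (since 8·5 = 40 = 3·13 + 1), so t ≡ 5·11 = 55 ≡ 3 (mod 13).
    Then x = 1 + 8·3 = 25, valid modulo lcm(8, 13) = 104: x ≡ 25 (mod 104).
  Combine with x ≡ 1 (mod 5): since gcd(104, 5) = 1, we get a unique residue mod 520.
    Write x = 25 + 104·t and substitute into x ≡ 1 (mod 5): 104·t ≡ 1 − 25 = -24 (mod 5).
    Reduce coefficients mod 5: 4·t ≡ 1 (mod 5).
    The inverse of 4 mod 5 is 4 (since 4·4 = 16 = 3·5 + 1), so t ≡ 4·1 = 4 ≡ 4 (mod 5).
    Then x = 25 + 104·4 = 441, valid modulo lcm(104, 5) = 520: x ≡ 441 (mod 520).
Verify: 441 mod 8 = 1 ✓, 441 mod 13 = 12 ✓, 441 mod 5 = 1 ✓.

x ≡ 441 (mod 520).


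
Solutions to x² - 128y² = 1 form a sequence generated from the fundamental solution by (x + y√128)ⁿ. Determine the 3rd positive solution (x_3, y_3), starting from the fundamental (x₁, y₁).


Step 1: Find the fundamental solution (x₁, y₁) of x² - 128y² = 1.
  Expand √128 as a continued fraction. a₀ = ⌊√128⌋ = 11; iterate m_{k+1} = d_k·a_k − m_k, d_{k+1} = (128 − m_{k+1}²)/d_k, a_{k+1} = ⌊(a₀ + m_{k+1})/d_{k+1}⌋ (starting m₀ = 0, d₀ = 1), with convergents p_k = a_k·p_{k-1} + p_{k-2}, q_k = a_k·q_{k-1} + q_{k-2} (p₋₁ = 1, q₋₁ = 0):
  k = 0: a₀ = 11; p₀/q₀ = 11/1; p₀² − 128·q₀² = 121 − 128 = -7.
  k = 1: m = 11, d = 7, a = ⌊(11 + 11)/7⌋ = 3; p/q = (3·11 + 1)/(3·1 + 0) = 34/3; p² − 128·q² = 1156 − 1152 = 4.
  k = 2: m = 10, d = 4, a = ⌊(11 + 10)/4⌋ = 5; p/q = (5·34 + 11)/(5·3 + 1) = 181/16; p² − 128·q² = 32761 − 32768 = -7.
  k = 3: m = 10, d = 7, a = ⌊(11 + 10)/7⌋ = 3; p/q = (3·181 + 34)/(3·16 + 3) = 577/51; p² − 128·q² = 332929 − 332928 = 1.
  The first convergent with p² − 128·q² = 1 gives the fundamental solution (x₁, y₁) = (577, 51).
Step 2: Apply the recurrence (x_{n+1}, y_{n+1}) = (x₁x_n + 128y₁y_n, x₁y_n + y₁x_n) repeatedly.
  From (x_1, y_1) = (577, 51): x_2 = 577·577 + 128·51·51 = 665857; y_2 = 577·51 + 51·577 = 58854.
  From (x_2, y_2) = (665857, 58854): x_3 = 577·665857 + 128·51·58854 = 768398401; y_3 = 577·58854 + 51·665857 = 67917465.
Step 3: Verify x_3² - 128·y_3² = 590436102659356801 - 590436102659356800 = 1 (should be 1). ✓

(x_1, y_1) = (577, 51); (x_3, y_3) = (768398401, 67917465).


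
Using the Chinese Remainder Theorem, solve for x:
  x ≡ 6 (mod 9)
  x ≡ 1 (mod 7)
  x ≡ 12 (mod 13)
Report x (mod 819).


Moduli 9, 7, 13 are pairwise coprime; by CRT there is a unique solution modulo M = 9 · 7 · 13 = 819.
Solve pairwise, accumulating the modulus:
  Start with x ≡ 6 (mod 9).
  Combine with x ≡ 1 (mod 7): since gcd(9, 7) = 1, we get a unique residue mod 63.
    Write x = 6 + 9·t and substitute into x ≡ 1 (mod 7): 9·t ≡ 1 − 6 = -5 (mod 7).
    Reduce coefficients mod 7: 2·t ≡ 2 (mod 7).
    The inverse of 2 mod 7 is 4 (since 2·4 = 8 = 1·7 + 1), so t ≡ 4·2 = 8 ≡ 1 (mod 7).
    Then x = 6 + 9·1 = 15, valid modulo lcm(9, 7) = 63: x ≡ 15 (mod 63).
  Combine with x ≡ 12 (mod 13): since gcd(63, 13) = 1, we get a unique residue mod 819.
    Write x = 15 + 63·t and substitute into x ≡ 12 (mod 13): 63·t ≡ 12 − 15 = -3 (mod 13).
    Reduce coefficients mod 13: 11·t ≡ 10 (mod 13).
    The inverse of 11 mod 13 is 6 (since 11·6 = 66 = 5·13 + 1), so t ≡ 6·10 = 60 ≡ 8 (mod 13).
    Then x = 15 + 63·8 = 519, valid modulo lcm(63, 13) = 819: x ≡ 519 (mod 819).
Verify: 519 mod 9 = 6 ✓, 519 mod 7 = 1 ✓, 519 mod 13 = 12 ✓.

x ≡ 519 (mod 819).


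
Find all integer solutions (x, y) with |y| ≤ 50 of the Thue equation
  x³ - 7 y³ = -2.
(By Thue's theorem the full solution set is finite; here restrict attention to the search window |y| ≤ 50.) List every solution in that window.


The equation is x³ - 7y³ = -2. For fixed y, x³ = 7·y³ − 2, so a solution requires the RHS to be a perfect cube.
Strategy: iterate y from -50 to 50, compute RHS = 7·y³ − 2, and check whether it is a (positive or negative) perfect cube.
Check small values of y:
  y = 0: RHS = -2 is not a perfect cube.
  y = 1: RHS = 5 is not a perfect cube.
  y = -1: RHS = -9 is not a perfect cube.
  y = 2: RHS = 54 is not a perfect cube.
  y = -2: RHS = -58 is not a perfect cube.
  y = 3: RHS = 187 is not a perfect cube.
  y = -3: RHS = -191 is not a perfect cube.
Continuing the search up to |y| = 50 finds no solutions either.
No (x, y) in the scanned range satisfies the equation.

No integer solutions with |y| ≤ 50.


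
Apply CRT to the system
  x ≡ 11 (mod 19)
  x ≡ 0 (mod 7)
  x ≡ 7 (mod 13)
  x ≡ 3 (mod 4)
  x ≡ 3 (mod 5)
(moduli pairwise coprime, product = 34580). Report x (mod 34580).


Product of moduli M = 19 · 7 · 13 · 4 · 5 = 34580.
Merge one congruence at a time:
  Start: x ≡ 11 (mod 19).
  Combine with x ≡ 0 (mod 7); new modulus lcm = 133.
    Write x = 11 + 19·t and substitute into x ≡ 0 (mod 7): 19·t ≡ 0 − 11 = -11 (mod 7).
    Reduce coefficients mod 7: 5·t ≡ 3 (mod 7).
    The inverse of 5 mod 7 is 3 (since 5·3 = 15 = 2·7 + 1), so t ≡ 3·3 = 9 ≡ 2 (mod 7).
    Then x = 11 + 19·2 = 49, valid modulo lcm(19, 7) = 133: x ≡ 49 (mod 133).
  Combine with x ≡ 7 (mod 13); new modulus lcm = 1729.
    Write x = 49 + 133·t and substitute into x ≡ 7 (mod 13): 133·t ≡ 7 − 49 = -42 (mod 13).
    Reduce coefficients mod 13: 3·t ≡ 10 (mod 13).
    The inverse of 3 mod 13 is 9 (since 3·9 = 27 = 2·13 + 1), so t ≡ 9·10 = 90 ≡ 12 (mod 13).
    Then x = 49 + 133·12 = 1645, valid modulo lcm(133, 13) = 1729: x ≡ 1645 (mod 1729).
  Combine with x ≡ 3 (mod 4); new modulus lcm = 6916.
    Write x = 1645 + 1729·t and substitute into x ≡ 3 (mod 4): 1729·t ≡ 3 − 1645 = -1642 (mod 4).
    Reduce coefficients mod 4: 1·t ≡ 2 (mod 4).
    So t ≡ 2 (mod 4).
    Then x = 1645 + 1729·2 = 5103, valid modulo lcm(1729, 4) = 6916: x ≡ 5103 (mod 6916).
  Combine with x ≡ 3 (mod 5); new modulus lcm = 34580.
    Write x = 5103 + 6916·t and substitute into x ≡ 3 (mod 5): 6916·t ≡ 3 − 5103 = -5100 (mod 5).
    Reduce coefficients mod 5: 1·t ≡ 0 (mod 5).
    So t ≡ 0 (mod 5).
    Then x = 5103 + 6916·0 = 5103, valid modulo lcm(6916, 5) = 34580: x ≡ 5103 (mod 34580).
Verify against each original: 5103 mod 19 = 11, 5103 mod 7 = 0, 5103 mod 13 = 7, 5103 mod 4 = 3, 5103 mod 5 = 3.

x ≡ 5103 (mod 34580).


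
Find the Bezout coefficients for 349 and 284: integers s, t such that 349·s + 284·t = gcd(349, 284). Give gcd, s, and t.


Euclidean algorithm on (349, 284) — divide until remainder is 0:
  349 = 1 · 284 + 65
  284 = 4 · 65 + 24
  65 = 2 · 24 + 17
  24 = 1 · 17 + 7
  17 = 2 · 7 + 3
  7 = 2 · 3 + 1
  3 = 3 · 1 + 0
gcd(349, 284) = 1.
Track Bezout coefficients alongside the remainders: start with r₀ = 349 = a·1 + b·0 (s = 1, t = 0) and r₁ = 284 = a·0 + b·1 (s = 0, t = 1); each new remainder r_{k+1} = r_{k-1} − q_k·r_k inherits s_{k+1} = s_{k-1} − q_k·s_k, t_{k+1} = t_{k-1} − q_k·t_k, so r_k = a·s_k + b·t_k at every step:
  q = 1: r = 65, s = 1 − 1·0 = 1, t = 0 − 1·1 = -1  (check: 349·1 + 284·(-1) = 65)
  q = 4: r = 24, s = 0 − 4·1 = -4, t = 1 − 4·(-1) = 5  (check: 349·(-4) + 284·5 = 24)
  q = 2: r = 17, s = 1 − 2·(-4) = 9, t = -1 − 2·5 = -11  (check: 349·9 + 284·(-11) = 17)
  q = 1: r = 7, s = -4 − 1·9 = -13, t = 5 − 1·(-11) = 16  (check: 349·(-13) + 284·16 = 7)
  q = 2: r = 3, s = 9 − 2·(-13) = 35, t = -11 − 2·16 = -43  (check: 349·35 + 284·(-43) = 3)
  q = 2: r = 1, s = -13 − 2·35 = -83, t = 16 − 2·(-43) = 102  (check: 349·(-83) + 284·102 = 1)
The row with r = 1 (the gcd) gives the Bezout coefficients s = -83, t = 102.
Result: 349 · (-83) + 284 · (102) = 1.

gcd(349, 284) = 1; s = -83, t = 102 (check: 349·(-83) + 284·102 = 1).


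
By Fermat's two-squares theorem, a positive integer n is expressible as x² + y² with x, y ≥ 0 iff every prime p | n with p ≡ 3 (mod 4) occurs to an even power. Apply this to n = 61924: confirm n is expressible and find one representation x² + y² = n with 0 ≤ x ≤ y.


Step 1: Factor n = 61924 = 2^2 · 113 · 137.
Step 2: Check the mod-4 condition on each prime factor: 2 = 2 (special); 113 ≡ 1 (mod 4), exponent 1; 137 ≡ 1 (mod 4), exponent 1.
All primes ≡ 3 (mod 4) appear to even exponent (or don't appear), so by the two-squares theorem n IS expressible as a sum of two squares.
Step 3: Build a representation. Group n = k² · m with k = 2 and m = 113 · 137 = 15481 (a product of primes ≡ 1 (mod 4)); a representation of m scales to one of n via (k·x)² + (k·y)² = k²(x² + y²). Each prime p ≡ 1 (mod 4) is itself a sum of two squares; find a² by testing p − a² for a perfect square:
  113: 113 − 1² = 112, 113 − 2² = 109, 113 − 3² = 104, 113 − 4² = 97, 113 − 5² = 88, 113 − 6² = 77, 113 − 7² = 64 = 8² ⇒ 113 = 7² + 8².
  137: 137 − 1² = 136, 137 − 2² = 133, 137 − 3² = 128, 137 − 4² = 121 = 11² ⇒ 137 = 4² + 11².
  Combine using the Brahmagupta–Fibonacci identity (a² + b²)(c² + d²) = (ac − bd)² + (ad + bc)² = (ac + bd)² + (ad − bc)²:
  113 · 137 = 15481: from (7² + 8²)(4² + 11²), take (7·4 − 8·11, 7·11 + 8·4) = (28 − 88, 77 + 32) = (-60, 109); dropping signs (only squares matter) gives (60, 109); check 60² + 109² = 3600 + 11881 = 15481 ✓.
  Scale by k = 2: (2·60, 2·109) = (120, 218).
Step 4: Order so x ≤ y and verify: 120² + 218² = 14400 + 47524 = 61924 = n. ✓

n = 61924 = 120² + 218² (one valid representation with x ≤ y).


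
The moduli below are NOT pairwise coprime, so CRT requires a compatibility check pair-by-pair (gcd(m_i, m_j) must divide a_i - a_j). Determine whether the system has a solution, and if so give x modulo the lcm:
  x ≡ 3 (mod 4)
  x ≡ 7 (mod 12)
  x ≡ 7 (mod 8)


Moduli 4, 12, 8 are not pairwise coprime, so CRT works modulo lcm(m_i) when all pairwise compatibility conditions hold.
Pairwise compatibility: gcd(m_i, m_j) must divide a_i - a_j for every pair.
Merge one congruence at a time:
  Start: x ≡ 3 (mod 4).
  Combine with x ≡ 7 (mod 12): gcd(4, 12) = 4; 7 - 3 = 4, which IS divisible by 4, so compatible.
    Write x = 3 + 4·t and substitute into x ≡ 7 (mod 12): 4·t ≡ 7 − 3 = 4 (mod 12).
    Divide the congruence (and modulus) by g = 4: 1·t ≡ 1 (mod 3).
    So t ≡ 1 (mod 3).
    Then x = 3 + 4·1 = 7, valid modulo lcm(4, 12) = 12: x ≡ 7 (mod 12).
  Combine with x ≡ 7 (mod 8): gcd(12, 8) = 4; 7 - 7 = 0, which IS divisible by 4, so compatible.
    Write x = 7 + 12·t and substitute into x ≡ 7 (mod 8): 12·t ≡ 7 − 7 = 0 (mod 8).
    Divide the congruence (and modulus) by g = 4: 3·t ≡ 0 (mod 2).
    Reduce coefficients mod 2: 1·t ≡ 0 (mod 2).
    So t ≡ 0 (mod 2).
    Then x = 7 + 12·0 = 7, valid modulo lcm(12, 8) = 24: x ≡ 7 (mod 24).
Verify: 7 mod 4 = 3, 7 mod 12 = 7, 7 mod 8 = 7.

x ≡ 7 (mod 24).


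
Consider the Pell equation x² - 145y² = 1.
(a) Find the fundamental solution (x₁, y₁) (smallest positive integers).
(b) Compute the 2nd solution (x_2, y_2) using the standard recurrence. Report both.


Step 1: Find the fundamental solution (x₁, y₁) of x² - 145y² = 1.
  Expand √145 as a continued fraction. a₀ = ⌊√145⌋ = 12; iterate m_{k+1} = d_k·a_k − m_k, d_{k+1} = (145 − m_{k+1}²)/d_k, a_{k+1} = ⌊(a₀ + m_{k+1})/d_{k+1}⌋ (starting m₀ = 0, d₀ = 1), with convergents p_k = a_k·p_{k-1} + p_{k-2}, q_k = a_k·q_{k-1} + q_{k-2} (p₋₁ = 1, q₋₁ = 0):
  k = 0: a₀ = 12; p₀/q₀ = 12/1; p₀² − 145·q₀² = 144 − 145 = -1.
  k = 1: m = 12, d = 1, a = ⌊(12 + 12)/1⌋ = 24; p/q = (24·12 + 1)/(24·1 + 0) = 289/24; p² − 145·q² = 83521 − 83520 = 1.
  The first convergent with p² − 145·q² = 1 gives the fundamental solution (x₁, y₁) = (289, 24).
Step 2: Apply the recurrence (x_{n+1}, y_{n+1}) = (x₁x_n + 145y₁y_n, x₁y_n + y₁x_n) repeatedly.
  From (x_1, y_1) = (289, 24): x_2 = 289·289 + 145·24·24 = 167041; y_2 = 289·24 + 24·289 = 13872.
Step 3: Verify x_2² - 145·y_2² = 27902695681 - 27902695680 = 1 (should be 1). ✓

(x_1, y_1) = (289, 24); (x_2, y_2) = (167041, 13872).


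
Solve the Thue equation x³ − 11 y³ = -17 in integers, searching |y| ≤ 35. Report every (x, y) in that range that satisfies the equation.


The equation is x³ - 11y³ = -17. For fixed y, x³ = 11·y³ − 17, so a solution requires the RHS to be a perfect cube.
Strategy: iterate y from -35 to 35, compute RHS = 11·y³ − 17, and check whether it is a (positive or negative) perfect cube.
Check small values of y:
  y = 0: RHS = -17 is not a perfect cube.
  y = 1: RHS = -6 is not a perfect cube.
  y = -1: RHS = -28 is not a perfect cube.
  y = 2: RHS = 71 is not a perfect cube.
  y = -2: RHS = -105 is not a perfect cube.
  y = 3: RHS = 280 is not a perfect cube.
  y = -3: RHS = -314 is not a perfect cube.
Continuing the search up to |y| = 35 finds no solutions either.
No (x, y) in the scanned range satisfies the equation.

No integer solutions with |y| ≤ 35.


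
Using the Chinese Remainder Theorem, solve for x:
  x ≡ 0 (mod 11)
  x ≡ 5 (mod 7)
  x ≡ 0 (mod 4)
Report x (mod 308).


Moduli 11, 7, 4 are pairwise coprime; by CRT there is a unique solution modulo M = 11 · 7 · 4 = 308.
Solve pairwise, accumulating the modulus:
  Start with x ≡ 0 (mod 11).
  Combine with x ≡ 5 (mod 7): since gcd(11, 7) = 1, we get a unique residue mod 77.
    Write x = 0 + 11·t and substitute into x ≡ 5 (mod 7): 11·t ≡ 5 − 0 = 5 (mod 7).
    Reduce coefficients mod 7: 4·t ≡ 5 (mod 7).
    The inverse of 4 mod 7 is 2 (since 4·2 = 8 = 1·7 + 1), so t ≡ 2·5 = 10 ≡ 3 (mod 7).
    Then x = 0 + 11·3 = 33, valid modulo lcm(11, 7) = 77: x ≡ 33 (mod 77).
  Combine with x ≡ 0 (mod 4): since gcd(77, 4) = 1, we get a unique residue mod 308.
    Write x = 33 + 77·t and substitute into x ≡ 0 (mod 4): 77·t ≡ 0 − 33 = -33 (mod 4).
    Reduce coefficients mod 4: 1·t ≡ 3 (mod 4).
    So t ≡ 3 (mod 4).
    Then x = 33 + 77·3 = 264, valid modulo lcm(77, 4) = 308: x ≡ 264 (mod 308).
Verify: 264 mod 11 = 0 ✓, 264 mod 7 = 5 ✓, 264 mod 4 = 0 ✓.

x ≡ 264 (mod 308).


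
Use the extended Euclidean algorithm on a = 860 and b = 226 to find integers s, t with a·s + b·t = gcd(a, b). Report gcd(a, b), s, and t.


Euclidean algorithm on (860, 226) — divide until remainder is 0:
  860 = 3 · 226 + 182
  226 = 1 · 182 + 44
  182 = 4 · 44 + 6
  44 = 7 · 6 + 2
  6 = 3 · 2 + 0
gcd(860, 226) = 2.
Track Bezout coefficients alongside the remainders: start with r₀ = 860 = a·1 + b·0 (s = 1, t = 0) and r₁ = 226 = a·0 + b·1 (s = 0, t = 1); each new remainder r_{k+1} = r_{k-1} − q_k·r_k inherits s_{k+1} = s_{k-1} − q_k·s_k, t_{k+1} = t_{k-1} − q_k·t_k, so r_k = a·s_k + b·t_k at every step:
  q = 3: r = 182, s = 1 − 3·0 = 1, t = 0 − 3·1 = -3  (check: 860·1 + 226·(-3) = 182)
  q = 1: r = 44, s = 0 − 1·1 = -1, t = 1 − 1·(-3) = 4  (check: 860·(-1) + 226·4 = 44)
  q = 4: r = 6, s = 1 − 4·(-1) = 5, t = -3 − 4·4 = -19  (check: 860·5 + 226·(-19) = 6)
  q = 7: r = 2, s = -1 − 7·5 = -36, t = 4 − 7·(-19) = 137  (check: 860·(-36) + 226·137 = 2)
The row with r = 2 (the gcd) gives the Bezout coefficients s = -36, t = 137.
Result: 860 · (-36) + 226 · (137) = 2.

gcd(860, 226) = 2; s = -36, t = 137 (check: 860·(-36) + 226·137 = 2).


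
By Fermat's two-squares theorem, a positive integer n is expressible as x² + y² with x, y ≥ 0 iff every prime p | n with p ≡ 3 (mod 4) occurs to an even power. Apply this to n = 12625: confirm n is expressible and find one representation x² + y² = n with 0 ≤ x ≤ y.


Step 1: Factor n = 12625 = 5^3 · 101.
Step 2: Check the mod-4 condition on each prime factor: 5 ≡ 1 (mod 4), exponent 3; 101 ≡ 1 (mod 4), exponent 1.
All primes ≡ 3 (mod 4) appear to even exponent (or don't appear), so by the two-squares theorem n IS expressible as a sum of two squares.
Step 3: Build a representation. Group n = k² · m with k = 5 and m = 5 · 101 = 505 (a product of primes ≡ 1 (mod 4)); a representation of m scales to one of n via (k·x)² + (k·y)² = k²(x² + y²). Each prime p ≡ 1 (mod 4) is itself a sum of two squares; find a² by testing p − a² for a perfect square:
  5: 5 − 1² = 4 = 2² ⇒ 5 = 1² + 2².
  101: 101 − 1² = 100 = 10² ⇒ 101 = 1² + 10².
  Combine using the Brahmagupta–Fibonacci identity (a² + b²)(c² + d²) = (ac − bd)² + (ad + bc)² = (ac + bd)² + (ad − bc)²:
  5 · 101 = 505: from (1² + 2²)(1² + 10²), take (1·1 − 2·10, 1·10 + 2·1) = (1 − 20, 10 + 2) = (-19, 12); dropping signs (only squares matter) gives (19, 12); check 19² + 12² = 361 + 144 = 505 ✓.
  Scale by k = 5: (5·19, 5·12) = (95, 60).
Step 4: Order so x ≤ y and verify: 60² + 95² = 3600 + 9025 = 12625 = n. ✓

n = 12625 = 60² + 95² (one valid representation with x ≤ y).


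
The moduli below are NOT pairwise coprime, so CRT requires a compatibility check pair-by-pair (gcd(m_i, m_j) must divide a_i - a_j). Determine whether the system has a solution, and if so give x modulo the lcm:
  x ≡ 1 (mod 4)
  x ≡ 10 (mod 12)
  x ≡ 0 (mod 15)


Moduli 4, 12, 15 are not pairwise coprime, so CRT works modulo lcm(m_i) when all pairwise compatibility conditions hold.
Pairwise compatibility: gcd(m_i, m_j) must divide a_i - a_j for every pair.
Merge one congruence at a time:
  Start: x ≡ 1 (mod 4).
  Combine with x ≡ 10 (mod 12): gcd(4, 12) = 4, and 10 - 1 = 9 is NOT divisible by 4.
    ⇒ system is inconsistent (no integer solution).

No solution (the system is inconsistent).


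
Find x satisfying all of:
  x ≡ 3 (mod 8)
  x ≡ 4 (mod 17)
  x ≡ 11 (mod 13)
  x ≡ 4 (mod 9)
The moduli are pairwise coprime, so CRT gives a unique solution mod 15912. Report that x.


Product of moduli M = 8 · 17 · 13 · 9 = 15912.
Merge one congruence at a time:
  Start: x ≡ 3 (mod 8).
  Combine with x ≡ 4 (mod 17); new modulus lcm = 136.
    Write x = 3 + 8·t and substitute into x ≡ 4 (mod 17): 8·t ≡ 4 − 3 = 1 (mod 17).
    The inverse of 8 mod 17 is 15 (since 8·15 = 120 = 7·17 + 1), so t ≡ 15·1 = 15 ≡ 15 (mod 17).
    Then x = 3 + 8·15 = 123, valid modulo lcm(8, 17) = 136: x ≡ 123 (mod 136).
  Combine with x ≡ 11 (mod 13); new modulus lcm = 1768.
    Write x = 123 + 136·t and substitute into x ≡ 11 (mod 13): 136·t ≡ 11 − 123 = -112 (mod 13).
    Reduce coefficients mod 13: 6·t ≡ 5 (mod 13).
    The inverse of 6 mod 13 is 11 (since 6·11 = 66 = 5·13 + 1), so t ≡ 11·5 = 55 ≡ 3 (mod 13).
    Then x = 123 + 136·3 = 531, valid modulo lcm(136, 13) = 1768: x ≡ 531 (mod 1768).
  Combine with x ≡ 4 (mod 9); new modulus lcm = 15912.
    Write x = 531 + 1768·t and substitute into x ≡ 4 (mod 9): 1768·t ≡ 4 − 531 = -527 (mod 9).
    Reduce coefficients mod 9: 4·t ≡ 4 (mod 9).
    The inverse of 4 mod 9 is 7 (since 4·7 = 28 = 3·9 + 1), so t ≡ 7·4 = 28 ≡ 1 (mod 9).
    Then x = 531 + 1768·1 = 2299, valid modulo lcm(1768, 9) = 15912: x ≡ 2299 (mod 15912).
Verify against each original: 2299 mod 8 = 3, 2299 mod 17 = 4, 2299 mod 13 = 11, 2299 mod 9 = 4.

x ≡ 2299 (mod 15912).


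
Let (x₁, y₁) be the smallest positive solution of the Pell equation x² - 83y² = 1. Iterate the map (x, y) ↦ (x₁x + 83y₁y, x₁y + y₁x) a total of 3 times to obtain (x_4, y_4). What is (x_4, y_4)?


Step 1: Find the fundamental solution (x₁, y₁) of x² - 83y² = 1.
  Expand √83 as a continued fraction. a₀ = ⌊√83⌋ = 9; iterate m_{k+1} = d_k·a_k − m_k, d_{k+1} = (83 − m_{k+1}²)/d_k, a_{k+1} = ⌊(a₀ + m_{k+1})/d_{k+1}⌋ (starting m₀ = 0, d₀ = 1), with convergents p_k = a_k·p_{k-1} + p_{k-2}, q_k = a_k·q_{k-1} + q_{k-2} (p₋₁ = 1, q₋₁ = 0):
  k = 0: a₀ = 9; p₀/q₀ = 9/1; p₀² − 83·q₀² = 81 − 83 = -2.
  k = 1: m = 9, d = 2, a = ⌊(9 + 9)/2⌋ = 9; p/q = (9·9 + 1)/(9·1 + 0) = 82/9; p² − 83·q² = 6724 − 6723 = 1.
  The first convergent with p² − 83·q² = 1 gives the fundamental solution (x₁, y₁) = (82, 9).
Step 2: Apply the recurrence (x_{n+1}, y_{n+1}) = (x₁x_n + 83y₁y_n, x₁y_n + y₁x_n) repeatedly.
  From (x_1, y_1) = (82, 9): x_2 = 82·82 + 83·9·9 = 13447; y_2 = 82·9 + 9·82 = 1476.
  From (x_2, y_2) = (13447, 1476): x_3 = 82·13447 + 83·9·1476 = 2205226; y_3 = 82·1476 + 9·13447 = 242055.
  From (x_3, y_3) = (2205226, 242055): x_4 = 82·2205226 + 83·9·242055 = 361643617; y_4 = 82·242055 + 9·2205226 = 39695544.
Step 3: Verify x_4² - 83·y_4² = 130786105716842689 - 130786105716842688 = 1 (should be 1). ✓

(x_1, y_1) = (82, 9); (x_4, y_4) = (361643617, 39695544).


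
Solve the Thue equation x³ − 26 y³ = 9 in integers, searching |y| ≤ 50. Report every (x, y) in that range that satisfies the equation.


The equation is x³ - 26y³ = 9. For fixed y, x³ = 26·y³ + 9, so a solution requires the RHS to be a perfect cube.
Strategy: iterate y from -50 to 50, compute RHS = 26·y³ + 9, and check whether it is a (positive or negative) perfect cube.
Check small values of y:
  y = 0: RHS = 9 is not a perfect cube.
  y = 1: RHS = 35 is not a perfect cube.
  y = -1: RHS = -17 is not a perfect cube.
  y = 2: RHS = 217 is not a perfect cube.
  y = -2: RHS = -199 is not a perfect cube.
  y = 3: RHS = 711 is not a perfect cube.
  y = -3: RHS = -693 is not a perfect cube.
Continuing the search up to |y| = 50 finds no solutions either.
No (x, y) in the scanned range satisfies the equation.

No integer solutions with |y| ≤ 50.


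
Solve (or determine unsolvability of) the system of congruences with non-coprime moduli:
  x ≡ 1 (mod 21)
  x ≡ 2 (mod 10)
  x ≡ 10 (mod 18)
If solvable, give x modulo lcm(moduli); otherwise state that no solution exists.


Moduli 21, 10, 18 are not pairwise coprime, so CRT works modulo lcm(m_i) when all pairwise compatibility conditions hold.
Pairwise compatibility: gcd(m_i, m_j) must divide a_i - a_j for every pair.
Merge one congruence at a time:
  Start: x ≡ 1 (mod 21).
  Combine with x ≡ 2 (mod 10): gcd(21, 10) = 1; 2 - 1 = 1, which IS divisible by 1, so compatible.
    Write x = 1 + 21·t and substitute into x ≡ 2 (mod 10): 21·t ≡ 2 − 1 = 1 (mod 10).
    Reduce coefficients mod 10: 1·t ≡ 1 (mod 10).
    So t ≡ 1 (mod 10).
    Then x = 1 + 21·1 = 22, valid modulo lcm(21, 10) = 210: x ≡ 22 (mod 210).
  Combine with x ≡ 10 (mod 18): gcd(210, 18) = 6; 10 - 22 = -12, which IS divisible by 6, so compatible.
    Write x = 22 + 210·t and substitute into x ≡ 10 (mod 18): 210·t ≡ 10 − 22 = -12 (mod 18).
    Divide the congruence (and modulus) by g = 6: 35·t ≡ -2 (mod 3).
    Reduce coefficients mod 3: 2·t ≡ 1 (mod 3).
    The inverse of 2 mod 3 is 2 (since 2·2 = 4 = 1·3 + 1), so t ≡ 2·1 = 2 ≡ 2 (mod 3).
    Then x = 22 + 210·2 = 442, valid modulo lcm(210, 18) = 630: x ≡ 442 (mod 630).
Verify: 442 mod 21 = 1, 442 mod 10 = 2, 442 mod 18 = 10.

x ≡ 442 (mod 630).


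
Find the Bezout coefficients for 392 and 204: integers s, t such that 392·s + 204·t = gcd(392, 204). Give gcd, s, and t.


Euclidean algorithm on (392, 204) — divide until remainder is 0:
  392 = 1 · 204 + 188
  204 = 1 · 188 + 16
  188 = 11 · 16 + 12
  16 = 1 · 12 + 4
  12 = 3 · 4 + 0
gcd(392, 204) = 4.
Track Bezout coefficients alongside the remainders: start with r₀ = 392 = a·1 + b·0 (s = 1, t = 0) and r₁ = 204 = a·0 + b·1 (s = 0, t = 1); each new remainder r_{k+1} = r_{k-1} − q_k·r_k inherits s_{k+1} = s_{k-1} − q_k·s_k, t_{k+1} = t_{k-1} − q_k·t_k, so r_k = a·s_k + b·t_k at every step:
  q = 1: r = 188, s = 1 − 1·0 = 1, t = 0 − 1·1 = -1  (check: 392·1 + 204·(-1) = 188)
  q = 1: r = 16, s = 0 − 1·1 = -1, t = 1 − 1·(-1) = 2  (check: 392·(-1) + 204·2 = 16)
  q = 11: r = 12, s = 1 − 11·(-1) = 12, t = -1 − 11·2 = -23  (check: 392·12 + 204·(-23) = 12)
  q = 1: r = 4, s = -1 − 1·12 = -13, t = 2 − 1·(-23) = 25  (check: 392·(-13) + 204·25 = 4)
The row with r = 4 (the gcd) gives the Bezout coefficients s = -13, t = 25.
Result: 392 · (-13) + 204 · (25) = 4.

gcd(392, 204) = 4; s = -13, t = 25 (check: 392·(-13) + 204·25 = 4).


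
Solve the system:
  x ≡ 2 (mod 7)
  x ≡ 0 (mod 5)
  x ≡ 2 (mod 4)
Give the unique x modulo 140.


Moduli 7, 5, 4 are pairwise coprime; by CRT there is a unique solution modulo M = 7 · 5 · 4 = 140.
Solve pairwise, accumulating the modulus:
  Start with x ≡ 2 (mod 7).
  Combine with x ≡ 0 (mod 5): since gcd(7, 5) = 1, we get a unique residue mod 35.
    Write x = 2 + 7·t and substitute into x ≡ 0 (mod 5): 7·t ≡ 0 − 2 = -2 (mod 5).
    Reduce coefficients mod 5: 2·t ≡ 3 (mod 5).
    The inverse of 2 mod 5 is 3 (since 2·3 = 6 = 1·5 + 1), so t ≡ 3·3 = 9 ≡ 4 (mod 5).
    Then x = 2 + 7·4 = 30, valid modulo lcm(7, 5) = 35: x ≡ 30 (mod 35).
  Combine with x ≡ 2 (mod 4): since gcd(35, 4) = 1, we get a unique residue mod 140.
    Write x = 30 + 35·t and substitute into x ≡ 2 (mod 4): 35·t ≡ 2 − 30 = -28 (mod 4).
    Reduce coefficients mod 4: 3·t ≡ 0 (mod 4).
    The inverse of 3 mod 4 is 3 (since 3·3 = 9 = 2·4 + 1), so t ≡ 3·0 = 0 ≡ 0 (mod 4).
    Then x = 30 + 35·0 = 30, valid modulo lcm(35, 4) = 140: x ≡ 30 (mod 140).
Verify: 30 mod 7 = 2 ✓, 30 mod 5 = 0 ✓, 30 mod 4 = 2 ✓.

x ≡ 30 (mod 140).


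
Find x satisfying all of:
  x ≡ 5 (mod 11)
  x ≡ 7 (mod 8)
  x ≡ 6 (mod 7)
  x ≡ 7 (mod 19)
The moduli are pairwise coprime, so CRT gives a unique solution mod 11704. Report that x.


Product of moduli M = 11 · 8 · 7 · 19 = 11704.
Merge one congruence at a time:
  Start: x ≡ 5 (mod 11).
  Combine with x ≡ 7 (mod 8); new modulus lcm = 88.
    Write x = 5 + 11·t and substitute into x ≡ 7 (mod 8): 11·t ≡ 7 − 5 = 2 (mod 8).
    Reduce coefficients mod 8: 3·t ≡ 2 (mod 8).
    The inverse of 3 mod 8 is 3 (since 3·3 = 9 = 1·8 + 1), so t ≡ 3·2 = 6 ≡ 6 (mod 8).
    Then x = 5 + 11·6 = 71, valid modulo lcm(11, 8) = 88: x ≡ 71 (mod 88).
  Combine with x ≡ 6 (mod 7); new modulus lcm = 616.
    Write x = 71 + 88·t and substitute into x ≡ 6 (mod 7): 88·t ≡ 6 − 71 = -65 (mod 7).
    Reduce coefficients mod 7: 4·t ≡ 5 (mod 7).
    The inverse of 4 mod 7 is 2 (since 4·2 = 8 = 1·7 + 1), so t ≡ 2·5 = 10 ≡ 3 (mod 7).
    Then x = 71 + 88·3 = 335, valid modulo lcm(88, 7) = 616: x ≡ 335 (mod 616).
  Combine with x ≡ 7 (mod 19); new modulus lcm = 11704.
    Write x = 335 + 616·t and substitute into x ≡ 7 (mod 19): 616·t ≡ 7 − 335 = -328 (mod 19).
    Reduce coefficients mod 19: 8·t ≡ 14 (mod 19).
    The inverse of 8 mod 19 is 12 (since 8·12 = 96 = 5·19 + 1), so t ≡ 12·14 = 168 ≡ 16 (mod 19).
    Then x = 335 + 616·16 = 10191, valid modulo lcm(616, 19) = 11704: x ≡ 10191 (mod 11704).
Verify against each original: 10191 mod 11 = 5, 10191 mod 8 = 7, 10191 mod 7 = 6, 10191 mod 19 = 7.

x ≡ 10191 (mod 11704).


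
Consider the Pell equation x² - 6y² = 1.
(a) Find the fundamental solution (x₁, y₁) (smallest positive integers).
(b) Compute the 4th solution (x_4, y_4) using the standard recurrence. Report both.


Step 1: Find the fundamental solution (x₁, y₁) of x² - 6y² = 1.
  Expand √6 as a continued fraction. a₀ = ⌊√6⌋ = 2; iterate m_{k+1} = d_k·a_k − m_k, d_{k+1} = (6 − m_{k+1}²)/d_k, a_{k+1} = ⌊(a₀ + m_{k+1})/d_{k+1}⌋ (starting m₀ = 0, d₀ = 1), with convergents p_k = a_k·p_{k-1} + p_{k-2}, q_k = a_k·q_{k-1} + q_{k-2} (p₋₁ = 1, q₋₁ = 0):
  k = 0: a₀ = 2; p₀/q₀ = 2/1; p₀² − 6·q₀² = 4 − 6 = -2.
  k = 1: m = 2, d = 2, a = ⌊(2 + 2)/2⌋ = 2; p/q = (2·2 + 1)/(2·1 + 0) = 5/2; p² − 6·q² = 25 − 24 = 1.
  The first convergent with p² − 6·q² = 1 gives the fundamental solution (x₁, y₁) = (5, 2).
Step 2: Apply the recurrence (x_{n+1}, y_{n+1}) = (x₁x_n + 6y₁y_n, x₁y_n + y₁x_n) repeatedly.
  From (x_1, y_1) = (5, 2): x_2 = 5·5 + 6·2·2 = 49; y_2 = 5·2 + 2·5 = 20.
  From (x_2, y_2) = (49, 20): x_3 = 5·49 + 6·2·20 = 485; y_3 = 5·20 + 2·49 = 198.
  From (x_3, y_3) = (485, 198): x_4 = 5·485 + 6·2·198 = 4801; y_4 = 5·198 + 2·485 = 1960.
Step 3: Verify x_4² - 6·y_4² = 23049601 - 23049600 = 1 (should be 1). ✓

(x_1, y_1) = (5, 2); (x_4, y_4) = (4801, 1960).


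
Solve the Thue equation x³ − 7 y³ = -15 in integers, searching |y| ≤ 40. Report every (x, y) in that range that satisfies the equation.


The equation is x³ - 7y³ = -15. For fixed y, x³ = 7·y³ − 15, so a solution requires the RHS to be a perfect cube.
Strategy: iterate y from -40 to 40, compute RHS = 7·y³ − 15, and check whether it is a (positive or negative) perfect cube.
Check small values of y:
  y = 0: RHS = -15 is not a perfect cube.
  y = 1: RHS = -8 = (-2)³ ⇒ x = -2 works.
  y = -1: RHS = -22 is not a perfect cube.
  y = 2: RHS = 41 is not a perfect cube.
  y = -2: RHS = -71 is not a perfect cube.
  y = 3: RHS = 174 is not a perfect cube.
  y = -3: RHS = -204 is not a perfect cube.
Continuing, at y = -23: RHS = -85184 = (-44)³ ⇒ x = -44 works.
Searching the remaining y in |y| ≤ 40 finds no further solutions.
Collected solutions: (-2, 1), (-44, -23).

Solutions (with |y| ≤ 40): (-2, 1), (-44, -23).


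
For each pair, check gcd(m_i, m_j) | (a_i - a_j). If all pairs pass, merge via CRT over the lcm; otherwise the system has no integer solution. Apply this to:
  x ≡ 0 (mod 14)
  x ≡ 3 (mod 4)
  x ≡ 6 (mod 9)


Moduli 14, 4, 9 are not pairwise coprime, so CRT works modulo lcm(m_i) when all pairwise compatibility conditions hold.
Pairwise compatibility: gcd(m_i, m_j) must divide a_i - a_j for every pair.
Merge one congruence at a time:
  Start: x ≡ 0 (mod 14).
  Combine with x ≡ 3 (mod 4): gcd(14, 4) = 2, and 3 - 0 = 3 is NOT divisible by 2.
    ⇒ system is inconsistent (no integer solution).

No solution (the system is inconsistent).


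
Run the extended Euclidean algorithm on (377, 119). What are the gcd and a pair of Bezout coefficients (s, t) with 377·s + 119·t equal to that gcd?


Euclidean algorithm on (377, 119) — divide until remainder is 0:
  377 = 3 · 119 + 20
  119 = 5 · 20 + 19
  20 = 1 · 19 + 1
  19 = 19 · 1 + 0
gcd(377, 119) = 1.
Track Bezout coefficients alongside the remainders: start with r₀ = 377 = a·1 + b·0 (s = 1, t = 0) and r₁ = 119 = a·0 + b·1 (s = 0, t = 1); each new remainder r_{k+1} = r_{k-1} − q_k·r_k inherits s_{k+1} = s_{k-1} − q_k·s_k, t_{k+1} = t_{k-1} − q_k·t_k, so r_k = a·s_k + b·t_k at every step:
  q = 3: r = 20, s = 1 − 3·0 = 1, t = 0 − 3·1 = -3  (check: 377·1 + 119·(-3) = 20)
  q = 5: r = 19, s = 0 − 5·1 = -5, t = 1 − 5·(-3) = 16  (check: 377·(-5) + 119·16 = 19)
  q = 1: r = 1, s = 1 − 1·(-5) = 6, t = -3 − 1·16 = -19  (check: 377·6 + 119·(-19) = 1)
The row with r = 1 (the gcd) gives the Bezout coefficients s = 6, t = -19.
Result: 377 · (6) + 119 · (-19) = 1.

gcd(377, 119) = 1; s = 6, t = -19 (check: 377·6 + 119·(-19) = 1).


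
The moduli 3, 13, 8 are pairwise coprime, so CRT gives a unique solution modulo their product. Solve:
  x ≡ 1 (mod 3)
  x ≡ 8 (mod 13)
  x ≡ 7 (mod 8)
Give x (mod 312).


Moduli 3, 13, 8 are pairwise coprime; by CRT there is a unique solution modulo M = 3 · 13 · 8 = 312.
Solve pairwise, accumulating the modulus:
  Start with x ≡ 1 (mod 3).
  Combine with x ≡ 8 (mod 13): since gcd(3, 13) = 1, we get a unique residue mod 39.
    Write x = 1 + 3·t and substitute into x ≡ 8 (mod 13): 3·t ≡ 8 − 1 = 7 (mod 13).
    The inverse of 3 mod 13 is 9 (since 3·9 = 27 = 2·13 + 1), so t ≡ 9·7 = 63 ≡ 11 (mod 13).
    Then x = 1 + 3·11 = 34, valid modulo lcm(3, 13) = 39: x ≡ 34 (mod 39).
  Combine with x ≡ 7 (mod 8): since gcd(39, 8) = 1, we get a unique residue mod 312.
    Write x = 34 + 39·t and substitute into x ≡ 7 (mod 8): 39·t ≡ 7 − 34 = -27 (mod 8).
    Reduce coefficients mod 8: 7·t ≡ 5 (mod 8).
    The inverse of 7 mod 8 is 7 (since 7·7 = 49 = 6·8 + 1), so t ≡ 7·5 = 35 ≡ 3 (mod 8).
    Then x = 34 + 39·3 = 151, valid modulo lcm(39, 8) = 312: x ≡ 151 (mod 312).
Verify: 151 mod 3 = 1 ✓, 151 mod 13 = 8 ✓, 151 mod 8 = 7 ✓.

x ≡ 151 (mod 312).
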